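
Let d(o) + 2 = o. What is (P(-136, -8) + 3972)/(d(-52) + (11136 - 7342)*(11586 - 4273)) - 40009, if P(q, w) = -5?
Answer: -1110068425245/27745468 ≈ -40009.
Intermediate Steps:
d(o) = -2 + o
(P(-136, -8) + 3972)/(d(-52) + (11136 - 7342)*(11586 - 4273)) - 40009 = (-5 + 3972)/((-2 - 52) + (11136 - 7342)*(11586 - 4273)) - 40009 = 3967/(-54 + 3794*7313) - 40009 = 3967/(-54 + 27745522) - 40009 = 3967/27745468 - 40009 = -1110068425245/27745468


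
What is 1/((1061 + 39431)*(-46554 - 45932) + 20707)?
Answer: -1/3744922405 ≈ -2.6703e-10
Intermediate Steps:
1/((1061 + 39431)*(-46554 - 45932) + 20707) = 1/(40492*(-92486) + 20707) = 1/(-3744943112 + 20707) = 1/(-3744922405) = -1/3744922405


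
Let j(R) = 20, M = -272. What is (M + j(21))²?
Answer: 63504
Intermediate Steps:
(M + j(21))² = (-272 + 20)² = (-252)² = 63504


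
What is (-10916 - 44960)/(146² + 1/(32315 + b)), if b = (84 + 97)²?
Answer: -3636186576/1387160017 ≈ -2.6213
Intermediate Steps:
b = 32761 (b = 181² = 32761)
(-10916 - 44960)/(146² + 1/(32315 + b)) = (-10916 - 44960)/(146² + 1/(32315 + 32761)) = -55876/(21316 + 1/65076) = -55876/1387160017/65076 = -55876*65076/1387160017 = -3636186576/1387160017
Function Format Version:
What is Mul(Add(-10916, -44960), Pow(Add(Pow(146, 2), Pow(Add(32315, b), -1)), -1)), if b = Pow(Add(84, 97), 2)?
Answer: Rational(-3636186576, 1387160017) ≈ -2.6213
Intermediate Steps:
b = 32761 (b = Pow(181, 2) = 32761)
Mul(Add(-10916, -44960), Pow(Add(Pow(146, 2), Pow(Add(32315, b), -1)), -1)) = Mul(Add(-10916, -44960), Pow(Add(Pow(146, 2), Pow(Add(32315, 32761), -1)), -1)) = Mul(-55876, Pow(Add(21316, Pow(65076, -1)), -1)) = Mul(-55876, Pow(Add(21316, Rational(1, 65076)), -1)) = Mul(-55876, Pow(Rational(1387160017, 65076), -1)) = Mul(-55876, Rational(65076, 1387160017)) = Rational(-3636186576, 1387160017)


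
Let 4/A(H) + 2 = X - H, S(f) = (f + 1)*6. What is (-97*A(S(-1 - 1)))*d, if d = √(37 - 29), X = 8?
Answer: -194*√2/3 ≈ -91.453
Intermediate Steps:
d = 2*√2 (d = √8 = 2*√2 ≈ 2.8284)
S(f) = 6 + 6*f (S(f) = (1 + f)*6 = 6 + 6*f)
A(H) = 4/(6 - H) (A(H) = 4/(-2 + (8 - H)) = 4/(6 - H))
(-97*A(S(-1 - 1)))*d = (-(-388)/(-6 + (6 + 6*(-1 - 1))))*(2*√2) = (-(-388)/(-6 + (6 + 6*(-2))))*(2*√2) = (-(-388)/(-6 + (6 - 12)))*(2*√2) = (-(-388)/(-6 - 6))*(2*√2) = (-(-388)/(-12))*(2*√2) = (-(-388)*(-1)/12)*(2*√2) = (-97*⅓)*(2*√2) = -194*√2/3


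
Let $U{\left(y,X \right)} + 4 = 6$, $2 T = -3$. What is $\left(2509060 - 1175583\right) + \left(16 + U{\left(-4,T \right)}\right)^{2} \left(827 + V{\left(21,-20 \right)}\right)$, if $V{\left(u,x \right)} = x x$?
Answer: $1731025$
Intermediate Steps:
$T = - \frac{3}{2}$ ($T = \frac{1}{2} \left(-3\right) = - \frac{3}{2} \approx -1.5$)
$U{\left(y,X \right)} = 2$ ($U{\left(y,X \right)} = -4 + 6 = 2$)
$V{\left(u,x \right)} = x^{2}$
$\left(2509060 - 1175583\right) + \left(16 + U{\left(-4,T \right)}\right)^{2} \left(827 + V{\left(21,-20 \right)}\right) = \left(2509060 - 1175583\right) + \left(16 + 2\right)^{2} \left(827 + \left(-20\right)^{2}\right) = 1333477 + 18^{2} \left(827 + 400\right) = 1333477 + 324 \cdot 1227 = 1333477 + 397548 = 1731025$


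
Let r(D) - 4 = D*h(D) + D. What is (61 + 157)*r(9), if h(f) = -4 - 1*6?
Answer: -16786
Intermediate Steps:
h(f) = -10 (h(f) = -4 - 6 = -10)
r(D) = 4 - 9*D (r(D) = 4 + (D*(-10) + D) = 4 + (-10*D + D) = 4 - 9*D)
(61 + 157)*r(9) = (61 + 157)*(4 - 9*9) = 218*(4 - 81) = 218*(-77) = -16786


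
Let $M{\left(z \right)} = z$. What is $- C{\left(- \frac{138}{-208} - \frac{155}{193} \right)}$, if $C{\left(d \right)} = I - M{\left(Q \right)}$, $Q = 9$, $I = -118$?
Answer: $127$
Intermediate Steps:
$C{\left(d \right)} = -127$ ($C{\left(d \right)} = -118 - 9 = -127$)
$- C{\left(- \frac{138}{-208} - \frac{155}{193} \right)} = \left(-1\right) \left(-127\right) = 127$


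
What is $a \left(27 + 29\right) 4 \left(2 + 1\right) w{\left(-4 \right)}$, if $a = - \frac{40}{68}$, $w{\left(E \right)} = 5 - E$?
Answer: $- \frac{60480}{17} \approx -3557.6$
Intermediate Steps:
$a = - \frac{10}{17}$ ($a = \left(-40\right) \frac{1}{68} = - \frac{10}{17} \approx -0.58823$)
$a \left(27 + 29\right) 4 \left(2 + 1\right) w{\left(-4 \right)} = - \frac{10 \left(27 + 29\right)}{17} \cdot 4 \left(2 + 1\right) \left(5 - -4\right) = \left(- \frac{10}{17}\right) 56 \cdot 4 \cdot 3 \left(5 + 4\right) = - \frac{560 \cdot 12 \cdot 9}{17} = \left(- \frac{560}{17}\right) 108 = - \frac{60480}{17}$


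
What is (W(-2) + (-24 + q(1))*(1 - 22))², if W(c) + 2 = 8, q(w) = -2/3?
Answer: 274576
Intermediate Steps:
q(w) = -⅔ (q(w) = -2*⅓ = -⅔)
W(c) = 6 (W(c) = -2 + 8 = 6)
(W(-2) + (-24 + q(1))*(1 - 22))² = (6 + (-24 - ⅔)*(1 - 22))² = (6 - 74/3*(-21))² = (6 + 518)² = 524² = 274576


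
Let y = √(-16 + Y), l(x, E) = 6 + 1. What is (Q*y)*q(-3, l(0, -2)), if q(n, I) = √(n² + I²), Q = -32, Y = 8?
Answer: -128*I*√29 ≈ -689.3*I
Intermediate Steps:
l(x, E) = 7
q(n, I) = √(I² + n²)
y = 2*I*√2 (y = √(-16 + 8) = √(-8) = 2*I*√2 ≈ 2.8284*I)
(Q*y)*q(-3, l(0, -2)) = (-64*I*√2)*√(7² + (-3)²) = (-64*I*√2)*√(49 + 9) = (-64*I*√2)*√58 = -128*I*√29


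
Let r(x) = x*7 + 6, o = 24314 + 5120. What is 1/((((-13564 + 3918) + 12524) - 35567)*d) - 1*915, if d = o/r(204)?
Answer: -440191872612/481084013 ≈ -915.00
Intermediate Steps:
o = 29434
r(x) = 6 + 7*x (r(x) = 7*x + 6 = 6 + 7*x)
d = 14717/717 (d = 29434/(6 + 7*204) = 29434/(6 + 1428) = 29434/1434 = 29434*(1/1434) = 14717/717 ≈ 20.526)
1/((((-13564 + 3918) + 12524) - 35567)*d) - 1*915 = 1/((((-13564 + 3918) + 12524) - 35567)*(14717/717)) - 1*915 = (717/14717)/((-9646 + 12524) - 35567) - 915 = (717/14717)/(2878 - 35567) - 915 = (717/14717)/(-32689) - 915 = -1/32689*717/14717 - 915 = -717/481084013 - 915 = -440191872612/481084013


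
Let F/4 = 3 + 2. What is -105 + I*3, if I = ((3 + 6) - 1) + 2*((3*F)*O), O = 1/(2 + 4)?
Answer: -21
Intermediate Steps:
O = ⅙ (O = 1/6 = ⅙ ≈ 0.16667)
F = 20 (F = 4*(3 + 2) = 4*5 = 20)
I = 28 (I = ((3 + 6) - 1) + 2*((3*20)*(⅙)) = (9 - 1) + 2*(60*(⅙)) = 8 + 2*10 = 8 + 20 = 28)
-105 + I*3 = -105 + 28*3 = -105 + 84 = -21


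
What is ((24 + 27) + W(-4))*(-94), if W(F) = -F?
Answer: -5170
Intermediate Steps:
((24 + 27) + W(-4))*(-94) = ((24 + 27) - 1*(-4))*(-94) = (51 + 4)*(-94) = 55*(-94) = -5170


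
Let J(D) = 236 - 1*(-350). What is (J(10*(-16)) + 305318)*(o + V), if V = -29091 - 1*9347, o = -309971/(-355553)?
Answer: -4180617512478672/355553 ≈ -1.1758e+10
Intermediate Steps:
J(D) = 586 (J(D) = 236 + 350 = 586)
o = 309971/355553 (o = -309971*(-1/355553) = 309971/355553 ≈ 0.87180)
V = -38438 (V = -29091 - 9347 = -38438)
(J(10*(-16)) + 305318)*(o + V) = (586 + 305318)*(309971/355553 - 38438) = 305904*(-13666436243/355553) = -4180617512478672/355553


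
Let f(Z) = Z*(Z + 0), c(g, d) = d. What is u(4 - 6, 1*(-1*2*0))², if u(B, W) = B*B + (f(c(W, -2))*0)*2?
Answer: 16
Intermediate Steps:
f(Z) = Z² (f(Z) = Z*Z = Z²)
u(B, W) = B² (u(B, W) = B*B + ((-2)²*0)*2 = B² + (4*0)*2 = B² + 0*2 = B² + 0 = B²)
u(4 - 6, 1*(-1*2*0))² = ((4 - 6)²)² = ((-2)²)² = 4² = 16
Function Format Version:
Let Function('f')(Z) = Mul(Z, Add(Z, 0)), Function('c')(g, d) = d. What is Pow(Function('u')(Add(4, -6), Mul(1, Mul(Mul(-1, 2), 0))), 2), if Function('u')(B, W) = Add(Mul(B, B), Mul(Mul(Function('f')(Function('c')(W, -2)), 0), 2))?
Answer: 16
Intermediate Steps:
Function('f')(Z) = Pow(Z, 2) (Function('f')(Z) = Mul(Z, Z) = Pow(Z, 2))
Function('u')(B, W) = Pow(B, 2) (Function('u')(B, W) = Add(Mul(B, B), Mul(Mul(Pow(-2, 2), 0), 2)) = Add(Pow(B, 2), Mul(Mul(4, 0), 2)) = Add(Pow(B, 2), Mul(0, 2)) = Add(Pow(B, 2), 0) = Pow(B, 2))
Pow(Function('u')(Add(4, -6), Mul(1, Mul(Mul(-1, 2), 0))), 2) = Pow(Pow(Add(4, -6), 2), 2) = Pow(Pow(-2, 2), 2) = Pow(4, 2) = 16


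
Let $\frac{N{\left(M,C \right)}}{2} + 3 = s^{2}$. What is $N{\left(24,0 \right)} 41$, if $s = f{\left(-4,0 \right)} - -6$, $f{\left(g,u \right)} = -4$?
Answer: $82$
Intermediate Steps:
$s = 2$ ($s = -4 - -6 = -4 + 6 = 2$)
$N{\left(M,C \right)} = 2$ ($N{\left(M,C \right)} = -6 + 2 \cdot 2^{2} = -6 + 2 \cdot 4 = -6 + 8 = 2$)
$N{\left(24,0 \right)} 41 = 2 \cdot 41 = 82$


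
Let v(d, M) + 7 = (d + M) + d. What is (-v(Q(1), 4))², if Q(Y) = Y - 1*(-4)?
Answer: 49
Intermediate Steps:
Q(Y) = 4 + Y (Q(Y) = Y + 4 = 4 + Y)
v(d, M) = -7 + M + 2*d (v(d, M) = -7 + ((d + M) + d) = -7 + ((M + d) + d) = -7 + (M + 2*d) = -7 + M + 2*d)
(-v(Q(1), 4))² = (-(-7 + 4 + 2*(4 + 1)))² = (-(-7 + 4 + 2*5))² = (-(-7 + 4 + 10))² = (-1*7)² = (-7)² = 49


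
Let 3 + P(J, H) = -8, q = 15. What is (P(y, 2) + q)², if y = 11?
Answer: 16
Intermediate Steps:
P(J, H) = -11 (P(J, H) = -3 - 8 = -11)
(P(y, 2) + q)² = (-11 + 15)² = 4² = 16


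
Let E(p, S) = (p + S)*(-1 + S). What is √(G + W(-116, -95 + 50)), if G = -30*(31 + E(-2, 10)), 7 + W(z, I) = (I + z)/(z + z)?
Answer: I*√41663894/116 ≈ 55.644*I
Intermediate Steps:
E(p, S) = (-1 + S)*(S + p) (E(p, S) = (S + p)*(-1 + S) = (-1 + S)*(S + p))
W(z, I) = -7 + (I + z)/(2*z) (W(z, I) = -7 + (I + z)/(z + z) = -7 + (I + z)/((2*z)) = -7 + (I + z)*(1/(2*z)) = -7 + (I + z)/(2*z))
G = -3090 (G = -30*(31 + (10² - 1*10 - 1*(-2) + 10*(-2))) = -30*(31 + (100 - 10 + 2 - 20)) = -30*(31 + 72) = -30*103 = -3090)
√(G + W(-116, -95 + 50)) = √(-3090 + (½)*((-95 + 50) - 13*(-116))/(-116)) = √(-3090 + (½)*(-1/116)*(-45 + 1508)) = √(-3090 + (½)*(-1/116)*1463) = √(-3090 - 1463/232) = √(-718343/232) = I*√41663894/116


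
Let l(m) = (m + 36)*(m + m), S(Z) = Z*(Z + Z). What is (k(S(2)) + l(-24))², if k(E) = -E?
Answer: 341056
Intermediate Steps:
S(Z) = 2*Z² (S(Z) = Z*(2*Z) = 2*Z²)
l(m) = 2*m*(36 + m) (l(m) = (36 + m)*(2*m) = 2*m*(36 + m))
(k(S(2)) + l(-24))² = (-2*2² + 2*(-24)*(36 - 24))² = (-2*4 + 2*(-24)*12)² = (-1*8 - 576)² = (-8 - 576)² = (-584)² = 341056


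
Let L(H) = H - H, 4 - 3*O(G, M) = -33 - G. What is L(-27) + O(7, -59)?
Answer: 44/3 ≈ 14.667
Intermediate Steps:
O(G, M) = 37/3 + G/3 (O(G, M) = 4/3 - (-33 - G)/3 = 4/3 + (11 + G/3) = 37/3 + G/3)
L(H) = 0
L(-27) + O(7, -59) = 0 + (37/3 + (⅓)*7) = 0 + (37/3 + 7/3) = 0 + 44/3 = 44/3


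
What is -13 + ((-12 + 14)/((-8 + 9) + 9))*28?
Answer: -37/5 ≈ -7.4000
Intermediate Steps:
-13 + ((-12 + 14)/((-8 + 9) + 9))*28 = -13 + (2/(1 + 9))*28 = -13 + (2/10)*28 = -13 + (2*(⅒))*28 = -13 + (⅕)*28 = -13 + 28/5 = -37/5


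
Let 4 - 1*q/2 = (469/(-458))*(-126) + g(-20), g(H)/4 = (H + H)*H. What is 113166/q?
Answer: -12957507/761431 ≈ -17.017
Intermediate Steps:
g(H) = 8*H**2 (g(H) = 4*((H + H)*H) = 4*((2*H)*H) = 4*(2*H**2) = 8*H**2)
q = -1522862/229 (q = 8 - 2*((469/(-458))*(-126) + 8*(-20)**2) = 8 - 2*((469*(-1/458))*(-126) + 8*400) = 8 - 2*(-469/458*(-126) + 3200) = 8 - 2*(29547/229 + 3200) = 8 - 2*762347/229 = 8 - 1524694/229 = -1522862/229 ≈ -6650.1)
113166/q = 113166/(-1522862/229) = 113166*(-229/1522862) = -12957507/761431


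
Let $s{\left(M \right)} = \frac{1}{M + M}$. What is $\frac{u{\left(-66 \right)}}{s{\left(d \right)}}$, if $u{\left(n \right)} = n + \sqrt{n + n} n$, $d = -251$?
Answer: $33132 + 66264 i \sqrt{33} \approx 33132.0 + 3.8066 \cdot 10^{5} i$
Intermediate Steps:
$s{\left(M \right)} = \frac{1}{2 M}$
$u{\left(n \right)} = n + \sqrt{2} n^{\frac{3}{2}}$ ($u{\left(n \right)} = n + \sqrt{2 n} n = n + \sqrt{2} \sqrt{n} n = n + \sqrt{2} n^{\frac{3}{2}}$)
$\frac{u{\left(-66 \right)}}{s{\left(d \right)}} = \frac{-66 + \sqrt{2} \left(-66\right)^{\frac{3}{2}}}{\frac{1}{2} \frac{1}{-251}} = \frac{-66 + \sqrt{2} \left(- 66 i \sqrt{66}\right)}{\frac{1}{2} \left(- \frac{1}{251}\right)} = \frac{-66 - 132 i \sqrt{33}}{- \frac{1}{502}} = \left(-66 - 132 i \sqrt{33}\right) \left(-502\right) = 33132 + 66264 i \sqrt{33}$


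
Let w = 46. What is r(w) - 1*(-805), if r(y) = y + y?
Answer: 897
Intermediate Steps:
r(y) = 2*y
r(w) - 1*(-805) = 2*46 - 1*(-805) = 92 + 805 = 897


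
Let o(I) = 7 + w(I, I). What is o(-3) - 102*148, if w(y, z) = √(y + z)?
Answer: -15089 + I*√6 ≈ -15089.0 + 2.4495*I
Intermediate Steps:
o(I) = 7 + √2*√I (o(I) = 7 + √(I + I) = 7 + √(2*I) = 7 + √2*√I)
o(-3) - 102*148 = (7 + √2*√(-3)) - 102*148 = (7 + √2*(I*√3)) - 15096 = (7 + I*√6) - 15096 = -15089 + I*√6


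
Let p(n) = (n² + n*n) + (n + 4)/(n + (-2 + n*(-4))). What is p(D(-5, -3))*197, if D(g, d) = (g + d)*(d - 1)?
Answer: 19765798/49 ≈ 4.0338e+5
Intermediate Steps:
D(g, d) = (-1 + d)*(d + g) (D(g, d) = (d + g)*(-1 + d) = (-1 + d)*(d + g))
p(n) = 2*n² + (4 + n)/(-2 - 3*n) (p(n) = (n² + n²) + (4 + n)/(n + (-2 - 4*n)) = 2*n² + (4 + n)/(-2 - 3*n))
p(D(-5, -3))*197 = ((-4 - ((-3)² - 1*(-3) - 1*(-5) - 3*(-5)) + 4*((-3)² - 1*(-3) - 1*(-5) - 3*(-5))² + 6*((-3)² - 1*(-3) - 1*(-5) - 3*(-5))³)/(2 + 3*((-3)² - 1*(-3) - 1*(-5) - 3*(-5))))*197 = ((-4 - (9 + 3 + 5 + 15) + 4*(9 + 3 + 5 + 15)² + 6*(9 + 3 + 5 + 15)³)/(2 + 3*(9 + 3 + 5 + 15)))*197 = ((-4 - 1*32 + 4*32² + 6*32³)/(2 + 3*32))*197 = ((-4 - 32 + 4*1024 + 6*32768)/(2 + 96))*197 = ((-4 - 32 + 4096 + 196608)/98)*197 = ((1/98)*200668)*197 = (100334/49)*197 = 19765798/49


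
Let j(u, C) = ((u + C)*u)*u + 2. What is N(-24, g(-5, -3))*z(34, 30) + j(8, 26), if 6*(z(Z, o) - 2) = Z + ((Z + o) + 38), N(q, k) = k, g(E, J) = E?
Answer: 6164/3 ≈ 2054.7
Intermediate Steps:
z(Z, o) = 25/3 + Z/3 + o/6 (z(Z, o) = 2 + (Z + ((Z + o) + 38))/6 = 2 + (Z + (38 + Z + o))/6 = 2 + (38 + o + 2*Z)/6 = 2 + (19/3 + Z/3 + o/6) = 25/3 + Z/3 + o/6)
j(u, C) = 2 + u**2*(C + u) (j(u, C) = ((C + u)*u)*u + 2 = (u*(C + u))*u + 2 = u**2*(C + u) + 2 = 2 + u**2*(C + u))
N(-24, g(-5, -3))*z(34, 30) + j(8, 26) = -5*(25/3 + (1/3)*34 + (1/6)*30) + (2 + 8**3 + 26*8**2) = -5*(25/3 + 34/3 + 5) + (2 + 512 + 26*64) = -5*74/3 + (2 + 512 + 1664) = -370/3 + 2178 = 6164/3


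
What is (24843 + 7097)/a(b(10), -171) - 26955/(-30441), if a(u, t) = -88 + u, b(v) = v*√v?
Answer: -3557472625/8553921 - 39925*√10/843 ≈ -565.66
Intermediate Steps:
b(v) = v^(3/2)
(24843 + 7097)/a(b(10), -171) - 26955/(-30441) = (24843 + 7097)/(-88 + 10^(3/2)) - 26955/(-30441) = 31940/(-88 + 10*√10) - 26955*(-1/30441) = 31940/(-88 + 10*√10) + 8985/10147 = 8985/10147 + 31940/(-88 + 10*√10)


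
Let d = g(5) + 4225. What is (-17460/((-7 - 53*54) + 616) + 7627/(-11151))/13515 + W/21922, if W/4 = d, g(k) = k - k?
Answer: 957019822107973/1240566303513915 ≈ 0.77144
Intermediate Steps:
g(k) = 0
d = 4225 (d = 0 + 4225 = 4225)
W = 16900 (W = 4*4225 = 16900)
(-17460/((-7 - 53*54) + 616) + 7627/(-11151))/13515 + W/21922 = (-17460/((-7 - 53*54) + 616) + 7627/(-11151))/13515 + 16900/21922 = (-17460/((-7 - 2862) + 616) + 7627*(-1/11151))*(1/13515) + 16900*(1/21922) = (-17460/(-2869 + 616) - 7627/11151)*(1/13515) + 8450/10961 = (-17460/(-2253) - 7627/11151)*(1/13515) + 8450/10961 = (-17460*(-1/2253) - 7627/11151)*(1/13515) + 8450/10961 = (5820/751 - 7627/11151)*(1/13515) + 8450/10961 = (59170943/8374401)*(1/13515) + 8450/10961 = 59170943/113180029515 + 8450/10961 = 957019822107973/1240566303513915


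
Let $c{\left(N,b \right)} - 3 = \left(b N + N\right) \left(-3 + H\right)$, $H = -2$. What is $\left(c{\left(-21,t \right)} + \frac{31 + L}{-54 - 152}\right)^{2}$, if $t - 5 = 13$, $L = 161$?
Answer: $\frac{42311667204}{10609} \approx 3.9883 \cdot 10^{6}$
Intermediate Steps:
$t = 18$ ($t = 5 + 13 = 18$)
$c{\left(N,b \right)} = 3 - 5 N - 5 N b$ ($c{\left(N,b \right)} = 3 + \left(b N + N\right) \left(-3 - 2\right) = 3 + \left(N b + N\right) \left(-5\right) = 3 + \left(N + N b\right) \left(-5\right) = 3 - \left(5 N + 5 N b\right) = 3 - 5 N - 5 N b$)
$\left(c{\left(-21,t \right)} + \frac{31 + L}{-54 - 152}\right)^{2} = \left(\left(3 - -105 - \left(-105\right) 18\right) + \frac{31 + 161}{-54 - 152}\right)^{2} = \left(\left(3 + 105 + 1890\right) + \frac{192}{-206}\right)^{2} = \left(1998 + 192 \left(- \frac{1}{206}\right)\right)^{2} = \left(1998 - \frac{96}{103}\right)^{2} = \left(\frac{205698}{103}\right)^{2} = \frac{42311667204}{10609}$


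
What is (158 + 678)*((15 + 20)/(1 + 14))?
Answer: 5852/3 ≈ 1950.7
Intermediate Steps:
(158 + 678)*((15 + 20)/(1 + 14)) = 836*(35/15) = 836*(35*(1/15)) = 836*(7/3) = 5852/3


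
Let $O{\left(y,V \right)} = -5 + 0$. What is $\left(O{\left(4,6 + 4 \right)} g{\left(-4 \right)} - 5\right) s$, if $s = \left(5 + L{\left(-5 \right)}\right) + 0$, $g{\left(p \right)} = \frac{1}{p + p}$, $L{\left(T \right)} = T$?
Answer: $0$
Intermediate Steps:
$O{\left(y,V \right)} = -5$
$g{\left(p \right)} = \frac{1}{2 p}$
$s = 0$ ($s = \left(5 - 5\right) + 0 = 0 + 0 = 0$)
$\left(O{\left(4,6 + 4 \right)} g{\left(-4 \right)} - 5\right) s = \left(- 5 \frac{1}{2 \left(-4\right)} - 5\right) 0 = \left(- 5 \cdot \frac{1}{2} \left(- \frac{1}{4}\right) - 5\right) 0 = \left(\left(-5\right) \left(- \frac{1}{8}\right) - 5\right) 0 = \left(\frac{5}{8} - 5\right) 0 = \left(- \frac{35}{8}\right) 0 = 0$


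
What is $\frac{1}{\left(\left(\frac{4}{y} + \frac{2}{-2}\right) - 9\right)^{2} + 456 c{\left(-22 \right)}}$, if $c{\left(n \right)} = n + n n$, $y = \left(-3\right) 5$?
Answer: $\frac{225}{47424916} \approx 4.7443 \cdot 10^{-6}$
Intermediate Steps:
$y = -15$
$c{\left(n \right)} = n + n^{2}$
$\frac{1}{\left(\left(\frac{4}{y} + \frac{2}{-2}\right) - 9\right)^{2} + 456 c{\left(-22 \right)}} = \frac{1}{\left(\left(\frac{4}{-15} + \frac{2}{-2}\right) - 9\right)^{2} + 456 \left(- 22 \left(1 - 22\right)\right)} = \frac{1}{\left(\left(4 \left(- \frac{1}{15}\right) + 2 \left(- \frac{1}{2}\right)\right) - 9\right)^{2} + 456 \left(\left(-22\right) \left(-21\right)\right)} = \frac{1}{\left(\left(- \frac{4}{15} - 1\right) - 9\right)^{2} + 456 \cdot 462} = \frac{1}{\left(- \frac{19}{15} - 9\right)^{2} + 210672} = \frac{1}{\left(- \frac{154}{15}\right)^{2} + 210672} = \frac{1}{\frac{23716}{225} + 210672} = \frac{1}{\frac{47424916}{225}} = \frac{225}{47424916}$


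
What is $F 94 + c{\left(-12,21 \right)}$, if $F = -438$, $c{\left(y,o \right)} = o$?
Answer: $-41151$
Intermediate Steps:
$F 94 + c{\left(-12,21 \right)} = \left(-438\right) 94 + 21 = -41172 + 21 = -41151$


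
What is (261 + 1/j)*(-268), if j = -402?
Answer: -209842/3 ≈ -69947.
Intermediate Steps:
(261 + 1/j)*(-268) = (261 + 1/(-402))*(-268) = (261 - 1/402)*(-268) = (104921/402)*(-268) = -209842/3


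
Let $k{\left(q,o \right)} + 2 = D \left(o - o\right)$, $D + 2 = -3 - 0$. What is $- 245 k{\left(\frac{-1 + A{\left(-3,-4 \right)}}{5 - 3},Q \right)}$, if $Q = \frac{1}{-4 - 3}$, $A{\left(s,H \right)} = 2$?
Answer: $490$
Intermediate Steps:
$D = -5$ ($D = -2 - 3 = -5$)
$Q = - \frac{1}{7}$ ($Q = \frac{1}{-7} = - \frac{1}{7} \approx -0.14286$)
$k{\left(q,o \right)} = -2$ ($k{\left(q,o \right)} = -2 - 5 \left(o - o\right) = -2 - 0 = -2 + 0 = -2$)
$- 245 k{\left(\frac{-1 + A{\left(-3,-4 \right)}}{5 - 3},Q \right)} = \left(-245\right) \left(-2\right) = 490$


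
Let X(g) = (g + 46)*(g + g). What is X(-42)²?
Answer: 112896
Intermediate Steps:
X(g) = 2*g*(46 + g) (X(g) = (46 + g)*(2*g) = 2*g*(46 + g))
X(-42)² = (2*(-42)*(46 - 42))² = (2*(-42)*4)² = (-336)² = 112896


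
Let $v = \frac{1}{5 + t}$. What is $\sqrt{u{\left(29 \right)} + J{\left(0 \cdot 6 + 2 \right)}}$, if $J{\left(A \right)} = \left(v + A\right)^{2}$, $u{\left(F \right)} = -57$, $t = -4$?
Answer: $4 i \sqrt{3} \approx 6.9282 i$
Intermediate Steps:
$v = 1$ ($v = \frac{1}{5 - 4} = 1^{-1} = 1$)
$J{\left(A \right)} = \left(1 + A\right)^{2}$
$\sqrt{u{\left(29 \right)} + J{\left(0 \cdot 6 + 2 \right)}} = \sqrt{-57 + \left(1 + \left(0 \cdot 6 + 2\right)\right)^{2}} = \sqrt{-57 + \left(1 + \left(0 + 2\right)\right)^{2}} = \sqrt{-57 + \left(1 + 2\right)^{2}} = \sqrt{-57 + 3^{2}} = \sqrt{-57 + 9} = \sqrt{-48} = 4 i \sqrt{3}$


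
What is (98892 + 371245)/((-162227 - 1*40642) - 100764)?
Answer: -470137/303633 ≈ -1.5484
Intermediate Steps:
(98892 + 371245)/((-162227 - 1*40642) - 100764) = 470137/((-162227 - 40642) - 100764) = 470137/(-202869 - 100764) = 470137/(-303633) = 470137*(-1/303633) = -470137/303633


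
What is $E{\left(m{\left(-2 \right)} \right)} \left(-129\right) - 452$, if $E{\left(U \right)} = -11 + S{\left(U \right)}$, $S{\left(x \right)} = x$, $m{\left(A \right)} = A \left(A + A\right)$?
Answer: $-65$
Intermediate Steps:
$m{\left(A \right)} = 2 A^{2}$ ($m{\left(A \right)} = A 2 A = 2 A^{2}$)
$E{\left(U \right)} = -11 + U$
$E{\left(m{\left(-2 \right)} \right)} \left(-129\right) - 452 = \left(-11 + 2 \left(-2\right)^{2}\right) \left(-129\right) - 452 = \left(-11 + 2 \cdot 4\right) \left(-129\right) - 452 = \left(-11 + 8\right) \left(-129\right) - 452 = \left(-3\right) \left(-129\right) - 452 = 387 - 452 = -65$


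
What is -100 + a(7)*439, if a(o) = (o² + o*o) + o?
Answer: 45995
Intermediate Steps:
a(o) = o + 2*o² (a(o) = (o² + o²) + o = 2*o² + o = o + 2*o²)
-100 + a(7)*439 = -100 + (7*(1 + 2*7))*439 = -100 + (7*(1 + 14))*439 = -100 + (7*15)*439 = -100 + 105*439 = -100 + 46095 = 45995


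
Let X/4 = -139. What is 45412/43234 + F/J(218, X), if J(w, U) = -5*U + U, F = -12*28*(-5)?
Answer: 5425919/3004763 ≈ 1.8058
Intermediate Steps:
X = -556 (X = 4*(-139) = -556)
F = 1680 (F = -336*(-5) = 1680)
J(w, U) = -4*U
45412/43234 + F/J(218, X) = 45412/43234 + 1680/((-4*(-556))) = 45412*(1/43234) + 1680/2224 = 22706/21617 + 1680*(1/2224) = 22706/21617 + 105/139 = 5425919/3004763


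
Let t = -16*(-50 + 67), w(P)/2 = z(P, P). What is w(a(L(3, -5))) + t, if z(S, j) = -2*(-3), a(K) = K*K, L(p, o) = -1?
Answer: -260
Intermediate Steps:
a(K) = K**2
z(S, j) = 6
w(P) = 12 (w(P) = 2*6 = 12)
t = -272 (t = -16*17 = -272)
w(a(L(3, -5))) + t = 12 - 272 = -260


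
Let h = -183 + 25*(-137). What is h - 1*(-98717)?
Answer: 95109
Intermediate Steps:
h = -3608 (h = -183 - 3425 = -3608)
h - 1*(-98717) = -3608 - 1*(-98717) = -3608 + 98717 = 95109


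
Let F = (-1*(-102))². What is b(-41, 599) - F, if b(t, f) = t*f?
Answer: -34963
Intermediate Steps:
b(t, f) = f*t
F = 10404 (F = 102² = 10404)
b(-41, 599) - F = 599*(-41) - 1*10404 = -24559 - 10404 = -34963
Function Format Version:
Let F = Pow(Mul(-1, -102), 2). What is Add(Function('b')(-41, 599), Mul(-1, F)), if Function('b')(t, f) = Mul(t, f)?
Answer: -34963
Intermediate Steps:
Function('b')(t, f) = Mul(f, t)
F = 10404 (F = Pow(102, 2) = 10404)
Add(Function('b')(-41, 599), Mul(-1, F)) = Add(Mul(599, -41), Mul(-1, 10404)) = Add(-24559, -10404) = -34963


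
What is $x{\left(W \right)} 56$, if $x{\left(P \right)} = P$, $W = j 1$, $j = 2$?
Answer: $112$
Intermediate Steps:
$W = 2$ ($W = 2 \cdot 1 = 2$)
$x{\left(W \right)} 56 = 2 \cdot 56 = 112$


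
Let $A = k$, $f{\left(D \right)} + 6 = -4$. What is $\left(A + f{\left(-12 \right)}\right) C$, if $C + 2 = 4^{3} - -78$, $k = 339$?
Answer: $46060$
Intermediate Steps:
$f{\left(D \right)} = -10$ ($f{\left(D \right)} = -6 - 4 = -10$)
$C = 140$ ($C = -2 + \left(4^{3} - -78\right) = -2 + \left(64 + 78\right) = -2 + 142 = 140$)
$A = 339$
$\left(A + f{\left(-12 \right)}\right) C = \left(339 - 10\right) 140 = 329 \cdot 140 = 46060$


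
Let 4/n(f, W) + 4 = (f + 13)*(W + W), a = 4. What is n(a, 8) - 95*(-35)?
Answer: 222776/67 ≈ 3325.0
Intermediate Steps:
n(f, W) = 4/(-4 + 2*W*(13 + f)) (n(f, W) = 4/(-4 + (f + 13)*(W + W)) = 4/(-4 + (13 + f)*(2*W)) = 4/(-4 + 2*W*(13 + f)))
n(a, 8) - 95*(-35) = 2/(-2 + 13*8 + 8*4) - 95*(-35) = 2/(-2 + 104 + 32) + 3325 = 2/134 + 3325 = 2*(1/134) + 3325 = 1/67 + 3325 = 222776/67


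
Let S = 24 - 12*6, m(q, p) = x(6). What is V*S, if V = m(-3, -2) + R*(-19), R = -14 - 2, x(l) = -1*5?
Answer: -14352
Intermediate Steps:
x(l) = -5
m(q, p) = -5
R = -16
S = -48 (S = 24 - 72 = -48)
V = 299 (V = -5 - 16*(-19) = -5 + 304 = 299)
V*S = 299*(-48) = -14352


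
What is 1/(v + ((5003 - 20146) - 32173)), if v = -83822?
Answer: -1/131138 ≈ -7.6256e-6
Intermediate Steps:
1/(v + ((5003 - 20146) - 32173)) = 1/(-83822 + ((5003 - 20146) - 32173)) = 1/(-83822 + (-15143 - 32173)) = 1/(-83822 - 47316) = 1/(-131138) = -1/131138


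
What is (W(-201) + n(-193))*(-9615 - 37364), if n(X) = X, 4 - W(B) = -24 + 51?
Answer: 10147464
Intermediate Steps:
W(B) = -23 (W(B) = 4 - (-24 + 51) = 4 - 1*27 = 4 - 27 = -23)
(W(-201) + n(-193))*(-9615 - 37364) = (-23 - 193)*(-9615 - 37364) = -216*(-46979) = 10147464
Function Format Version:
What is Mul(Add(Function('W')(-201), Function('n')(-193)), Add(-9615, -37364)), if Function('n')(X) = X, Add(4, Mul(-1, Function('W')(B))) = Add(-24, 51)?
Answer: 10147464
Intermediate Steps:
Function('W')(B) = -23 (Function('W')(B) = Add(4, Mul(-1, Add(-24, 51))) = Add(4, Mul(-1, 27)) = Add(4, -27) = -23)
Mul(Add(Function('W')(-201), Function('n')(-193)), Add(-9615, -37364)) = Mul(Add(-23, -193), Add(-9615, -37364)) = Mul(-216, -46979) = 10147464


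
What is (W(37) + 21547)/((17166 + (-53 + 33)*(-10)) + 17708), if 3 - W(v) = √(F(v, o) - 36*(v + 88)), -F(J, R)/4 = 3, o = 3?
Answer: 10775/17537 - 2*I*√282/17537 ≈ 0.61442 - 0.0019151*I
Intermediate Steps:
F(J, R) = -12 (F(J, R) = -4*3 = -12)
W(v) = 3 - √(-3180 - 36*v) (W(v) = 3 - √(-12 - 36*(v + 88)) = 3 - √(-12 - 36*(88 + v)) = 3 - √(-12 + (-3168 - 36*v)) = 3 - √(-3180 - 36*v))
(W(37) + 21547)/((17166 + (-53 + 33)*(-10)) + 17708) = ((3 - 2*√(-795 - 9*37)) + 21547)/((17166 + (-53 + 33)*(-10)) + 17708) = ((3 - 2*√(-795 - 333)) + 21547)/((17166 - 20*(-10)) + 17708) = ((3 - 4*I*√282) + 21547)/((17166 + 200) + 17708) = ((3 - 4*I*√282) + 21547)/(17366 + 17708) = ((3 - 4*I*√282) + 21547)/35074 = (21550 - 4*I*√282)*(1/35074) = 10775/17537 - 2*I*√282/17537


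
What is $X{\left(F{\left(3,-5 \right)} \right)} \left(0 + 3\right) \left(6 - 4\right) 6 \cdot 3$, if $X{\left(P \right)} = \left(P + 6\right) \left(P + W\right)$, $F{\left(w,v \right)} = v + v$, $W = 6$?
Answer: $1728$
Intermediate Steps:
$F{\left(w,v \right)} = 2 v$
$X{\left(P \right)} = \left(6 + P\right)^{2}$ ($X{\left(P \right)} = \left(P + 6\right) \left(P + 6\right) = \left(6 + P\right) \left(6 + P\right) = \left(6 + P\right)^{2}$)
$X{\left(F{\left(3,-5 \right)} \right)} \left(0 + 3\right) \left(6 - 4\right) 6 \cdot 3 = \left(36 + \left(2 \left(-5\right)\right)^{2} + 12 \cdot 2 \left(-5\right)\right) \left(0 + 3\right) \left(6 - 4\right) 6 \cdot 3 = \left(36 + \left(-10\right)^{2} + 12 \left(-10\right)\right) 3 \cdot 2 \cdot 18 = \left(36 + 100 - 120\right) 6 \cdot 18 = 16 \cdot 6 \cdot 18 = 96 \cdot 18 = 1728$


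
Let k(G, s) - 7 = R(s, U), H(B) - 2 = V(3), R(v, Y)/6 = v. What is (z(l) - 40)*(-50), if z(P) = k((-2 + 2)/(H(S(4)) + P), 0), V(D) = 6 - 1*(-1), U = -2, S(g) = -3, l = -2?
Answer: 1650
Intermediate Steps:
V(D) = 7 (V(D) = 6 + 1 = 7)
R(v, Y) = 6*v
H(B) = 9 (H(B) = 2 + 7 = 9)
k(G, s) = 7 + 6*s
z(P) = 7 (z(P) = 7 + 6*0 = 7 + 0 = 7)
(z(l) - 40)*(-50) = (7 - 40)*(-50) = -33*(-50) = 1650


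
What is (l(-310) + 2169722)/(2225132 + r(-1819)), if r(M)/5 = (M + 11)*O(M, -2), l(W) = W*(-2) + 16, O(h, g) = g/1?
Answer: 1085179/1121606 ≈ 0.96752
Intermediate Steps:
O(h, g) = g (O(h, g) = g*1 = g)
l(W) = 16 - 2*W (l(W) = -2*W + 16 = 16 - 2*W)
r(M) = -110 - 10*M (r(M) = 5*((M + 11)*(-2)) = 5*((11 + M)*(-2)) = 5*(-22 - 2*M) = -110 - 10*M)
(l(-310) + 2169722)/(2225132 + r(-1819)) = ((16 - 2*(-310)) + 2169722)/(2225132 + (-110 - 10*(-1819))) = ((16 + 620) + 2169722)/(2225132 + (-110 + 18190)) = (636 + 2169722)/(2225132 + 18080) = 2170358/2243212 = 2170358*(1/2243212) = 1085179/1121606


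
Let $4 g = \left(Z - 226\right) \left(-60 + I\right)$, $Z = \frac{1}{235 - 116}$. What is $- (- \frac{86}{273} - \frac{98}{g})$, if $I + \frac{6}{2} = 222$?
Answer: $\frac{39444442}{129704939} \approx 0.30411$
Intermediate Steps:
$I = 219$ ($I = -3 + 222 = 219$)
$Z = \frac{1}{119} \approx 0.0084034$
$g = - \frac{4275987}{476}$ ($g = \frac{\left(\frac{1}{119} - 226\right) \left(-60 + 219\right)}{4} = \frac{\left(- \frac{26893}{119}\right) 159}{4} = \frac{1}{4} \left(- \frac{4275987}{119}\right) = - \frac{4275987}{476} \approx -8983.2$)
$- (- \frac{86}{273} - \frac{98}{g}) = - (- \frac{86}{273} - \frac{98}{- \frac{4275987}{476}}) = - (\left(-86\right) \frac{1}{273} - - \frac{46648}{4275987}) = - (- \frac{86}{273} + \frac{46648}{4275987}) = \left(-1\right) \left(- \frac{39444442}{129704939}\right) = \frac{39444442}{129704939}$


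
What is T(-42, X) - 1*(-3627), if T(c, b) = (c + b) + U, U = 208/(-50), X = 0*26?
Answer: 89521/25 ≈ 3580.8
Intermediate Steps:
X = 0
U = -104/25 (U = 208*(-1/50) = -104/25 ≈ -4.1600)
T(c, b) = -104/25 + b + c (T(c, b) = (c + b) - 104/25 = (b + c) - 104/25 = -104/25 + b + c)
T(-42, X) - 1*(-3627) = (-104/25 + 0 - 42) - 1*(-3627) = -1154/25 + 3627 = 89521/25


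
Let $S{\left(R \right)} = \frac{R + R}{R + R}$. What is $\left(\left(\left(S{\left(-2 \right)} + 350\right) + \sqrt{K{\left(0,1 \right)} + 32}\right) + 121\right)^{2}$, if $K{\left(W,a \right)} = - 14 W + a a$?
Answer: $\left(472 + \sqrt{33}\right)^{2} \approx 2.2824 \cdot 10^{5}$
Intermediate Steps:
$S{\left(R \right)} = 1$ ($S{\left(R \right)} = \frac{2 R}{2 R} = 2 R \frac{1}{2 R} = 1$)
$K{\left(W,a \right)} = a^{2} - 14 W$ ($K{\left(W,a \right)} = - 14 W + a^{2} = a^{2} - 14 W$)
$\left(\left(\left(S{\left(-2 \right)} + 350\right) + \sqrt{K{\left(0,1 \right)} + 32}\right) + 121\right)^{2} = \left(\left(\left(1 + 350\right) + \sqrt{\left(1^{2} - 0\right) + 32}\right) + 121\right)^{2} = \left(\left(351 + \sqrt{\left(1 + 0\right) + 32}\right) + 121\right)^{2} = \left(\left(351 + \sqrt{1 + 32}\right) + 121\right)^{2} = \left(\left(351 + \sqrt{33}\right) + 121\right)^{2} = \left(472 + \sqrt{33}\right)^{2}$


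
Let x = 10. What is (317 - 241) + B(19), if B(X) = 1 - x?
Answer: 67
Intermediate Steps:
B(X) = -9 (B(X) = 1 - 1*10 = 1 - 10 = -9)
(317 - 241) + B(19) = (317 - 241) - 9 = 76 - 9 = 67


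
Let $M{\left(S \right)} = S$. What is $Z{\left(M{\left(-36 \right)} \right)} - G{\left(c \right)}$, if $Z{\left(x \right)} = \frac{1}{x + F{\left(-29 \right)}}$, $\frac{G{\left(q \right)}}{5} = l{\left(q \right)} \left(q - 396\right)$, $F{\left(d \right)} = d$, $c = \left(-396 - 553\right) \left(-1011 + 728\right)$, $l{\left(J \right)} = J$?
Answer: $- \frac{23407111311026}{65} \approx -3.6011 \cdot 10^{11}$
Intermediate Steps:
$c = 268567$ ($c = \left(-949\right) \left(-283\right) = 268567$)
$G{\left(q \right)} = 5 q \left(-396 + q\right)$ ($G{\left(q \right)} = 5 q \left(q - 396\right) = 5 q \left(-396 + q\right)$)
$Z{\left(x \right)} = \frac{1}{-29 + x}$ ($Z{\left(x \right)} = \frac{1}{x - 29} = \frac{1}{-29 + x}$)
$Z{\left(M{\left(-36 \right)} \right)} - G{\left(c \right)} = \frac{1}{-29 - 36} - 5 \cdot 268567 \left(-396 + 268567\right) = \frac{1}{-65} - 5 \cdot 268567 \cdot 268171 = - \frac{1}{65} - 360109404785 = - \frac{23407111311026}{65}$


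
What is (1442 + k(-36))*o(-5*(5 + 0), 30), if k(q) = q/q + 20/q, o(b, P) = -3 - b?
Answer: 285604/9 ≈ 31734.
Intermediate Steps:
k(q) = 1 + 20/q
(1442 + k(-36))*o(-5*(5 + 0), 30) = (1442 + (20 - 36)/(-36))*(-3 - (-5)*(5 + 0)) = (1442 - 1/36*(-16))*(-3 - (-5)*5) = (1442 + 4/9)*(-3 - 1*(-25)) = 12982*(-3 + 25)/9 = (12982/9)*22 = 285604/9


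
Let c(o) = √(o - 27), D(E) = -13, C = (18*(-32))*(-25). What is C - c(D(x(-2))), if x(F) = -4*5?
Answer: 14400 - 2*I*√10 ≈ 14400.0 - 6.3246*I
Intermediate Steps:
x(F) = -20
C = 14400 (C = -576*(-25) = 14400)
c(o) = √(-27 + o)
C - c(D(x(-2))) = 14400 - √(-27 - 13) = 14400 - √(-40) = 14400 - 2*I*√10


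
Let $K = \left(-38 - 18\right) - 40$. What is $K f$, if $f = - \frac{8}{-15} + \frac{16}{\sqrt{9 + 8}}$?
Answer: $- \frac{256}{5} - \frac{1536 \sqrt{17}}{17} \approx -423.73$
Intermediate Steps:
$K = -96$ ($K = -56 - 40 = -96$)
$f = \frac{8}{15} + \frac{16 \sqrt{17}}{17}$ ($f = \left(-8\right) \left(- \frac{1}{15}\right) + \frac{16}{\sqrt{17}} = \frac{8}{15} + 16 \frac{\sqrt{17}}{17} = \frac{8}{15} + \frac{16 \sqrt{17}}{17} \approx 4.4139$)
$K f = - 96 \left(\frac{8}{15} + \frac{16 \sqrt{17}}{17}\right) = - \frac{256}{5} - \frac{1536 \sqrt{17}}{17}$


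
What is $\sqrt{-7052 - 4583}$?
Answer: $i \sqrt{11635} \approx 107.87 i$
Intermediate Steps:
$\sqrt{-7052 - 4583} = \sqrt{-11635} = i \sqrt{11635}$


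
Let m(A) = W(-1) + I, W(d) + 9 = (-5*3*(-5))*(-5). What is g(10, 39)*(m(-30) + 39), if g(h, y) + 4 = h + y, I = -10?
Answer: -15975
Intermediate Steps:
W(d) = -384 (W(d) = -9 + (-5*3*(-5))*(-5) = -9 - 15*(-5)*(-5) = -9 + 75*(-5) = -9 - 375 = -384)
g(h, y) = -4 + h + y (g(h, y) = -4 + (h + y) = -4 + h + y)
m(A) = -394 (m(A) = -384 - 10 = -394)
g(10, 39)*(m(-30) + 39) = (-4 + 10 + 39)*(-394 + 39) = 45*(-355) = -15975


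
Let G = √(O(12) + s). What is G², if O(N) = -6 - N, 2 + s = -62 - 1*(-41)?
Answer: -41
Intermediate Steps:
s = -23 (s = -2 + (-62 - 1*(-41)) = -2 + (-62 + 41) = -2 - 21 = -23)
G = I*√41 (G = √((-6 - 1*12) - 23) = √((-6 - 12) - 23) = √(-18 - 23) = √(-41) = I*√41 ≈ 6.4031*I)
G² = (I*√41)² = -41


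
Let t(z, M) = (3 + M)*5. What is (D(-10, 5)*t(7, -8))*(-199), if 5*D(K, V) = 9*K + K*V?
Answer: -139300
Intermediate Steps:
D(K, V) = 9*K/5 + K*V/5 (D(K, V) = (9*K + K*V)/5 = 9*K/5 + K*V/5)
t(z, M) = 15 + 5*M
(D(-10, 5)*t(7, -8))*(-199) = (((⅕)*(-10)*(9 + 5))*(15 + 5*(-8)))*(-199) = (((⅕)*(-10)*14)*(15 - 40))*(-199) = -28*(-25)*(-199) = 700*(-199) = -139300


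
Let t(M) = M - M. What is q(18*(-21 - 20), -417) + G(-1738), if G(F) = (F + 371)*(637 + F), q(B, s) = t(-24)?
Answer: 1505067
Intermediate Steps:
t(M) = 0
q(B, s) = 0
G(F) = (371 + F)*(637 + F)
q(18*(-21 - 20), -417) + G(-1738) = 0 + (236327 + (-1738)² + 1008*(-1738)) = 0 + (236327 + 3020644 - 1751904) = 0 + 1505067 = 1505067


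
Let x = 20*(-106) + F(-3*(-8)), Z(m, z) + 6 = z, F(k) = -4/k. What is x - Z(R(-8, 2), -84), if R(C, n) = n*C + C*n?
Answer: -12181/6 ≈ -2030.2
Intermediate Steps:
R(C, n) = 2*C*n (R(C, n) = C*n + C*n = 2*C*n)
Z(m, z) = -6 + z
x = -12721/6 (x = 20*(-106) - 4/((-3*(-8))) = -2120 - 4/24 = -2120 - 4*1/24 = -2120 - ⅙ = -12721/6 ≈ -2120.2)
x - Z(R(-8, 2), -84) = -12721/6 - (-6 - 84) = -12721/6 - 1*(-90) = -12721/6 + 90 = -12181/6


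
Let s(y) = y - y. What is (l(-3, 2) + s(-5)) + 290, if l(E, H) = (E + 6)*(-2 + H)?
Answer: 290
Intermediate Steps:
s(y) = 0
l(E, H) = (-2 + H)*(6 + E) (l(E, H) = (6 + E)*(-2 + H) = (-2 + H)*(6 + E))
(l(-3, 2) + s(-5)) + 290 = ((-12 - 2*(-3) + 6*2 - 3*2) + 0) + 290 = ((-12 + 6 + 12 - 6) + 0) + 290 = (0 + 0) + 290 = 0 + 290 = 290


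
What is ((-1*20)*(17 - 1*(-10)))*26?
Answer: -14040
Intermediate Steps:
((-1*20)*(17 - 1*(-10)))*26 = -20*(17 + 10)*26 = -20*27*26 = -540*26 = -14040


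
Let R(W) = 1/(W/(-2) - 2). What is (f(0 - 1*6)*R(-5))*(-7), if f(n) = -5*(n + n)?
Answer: -840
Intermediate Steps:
R(W) = 1/(-2 - W/2) (R(W) = 1/(W*(-1/2) - 2) = 1/(-W/2 - 2) = 1/(-2 - W/2))
f(n) = -10*n
(f(0 - 1*6)*R(-5))*(-7) = ((-10*(0 - 1*6))*(-2/(4 - 5)))*(-7) = ((-10*(0 - 6))*(-2/(-1)))*(-7) = ((-10*(-6))*(-2*(-1)))*(-7) = (60*2)*(-7) = 120*(-7) = -840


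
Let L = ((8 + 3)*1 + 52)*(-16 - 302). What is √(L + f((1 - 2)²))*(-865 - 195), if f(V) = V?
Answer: -1060*I*√20033 ≈ -1.5003e+5*I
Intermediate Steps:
L = -20034 (L = (11*1 + 52)*(-318) = (11 + 52)*(-318) = 63*(-318) = -20034)
√(L + f((1 - 2)²))*(-865 - 195) = √(-20034 + (1 - 2)²)*(-865 - 195) = √(-20034 + (-1)²)*(-1060) = √(-20034 + 1)*(-1060) = √(-20033)*(-1060) = (I*√20033)*(-1060) = -1060*I*√20033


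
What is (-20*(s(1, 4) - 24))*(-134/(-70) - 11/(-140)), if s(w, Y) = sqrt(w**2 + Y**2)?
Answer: 6696/7 - 279*sqrt(17)/7 ≈ 792.24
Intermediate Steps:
s(w, Y) = sqrt(Y**2 + w**2)
(-20*(s(1, 4) - 24))*(-134/(-70) - 11/(-140)) = (-20*(sqrt(4**2 + 1**2) - 24))*(-134/(-70) - 11/(-140)) = (-20*(sqrt(16 + 1) - 24))*(-134*(-1/70) - 11*(-1/140)) = (-20*(sqrt(17) - 24))*(67/35 + 11/140) = -20*(-24 + sqrt(17))*(279/140) = (480 - 20*sqrt(17))*(279/140) = 6696/7 - 279*sqrt(17)/7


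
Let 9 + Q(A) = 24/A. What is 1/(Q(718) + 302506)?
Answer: 359/108596435 ≈ 3.3058e-6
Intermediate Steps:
Q(A) = -9 + 24/A
1/(Q(718) + 302506) = 1/((-9 + 24/718) + 302506) = 1/((-9 + 24*(1/718)) + 302506) = 1/((-9 + 12/359) + 302506) = 1/(-3219/359 + 302506) = 1/(108596435/359) = 359/108596435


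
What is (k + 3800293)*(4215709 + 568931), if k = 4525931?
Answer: 39837984399360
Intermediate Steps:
(k + 3800293)*(4215709 + 568931) = (4525931 + 3800293)*(4215709 + 568931) = 8326224*4784640 = 39837984399360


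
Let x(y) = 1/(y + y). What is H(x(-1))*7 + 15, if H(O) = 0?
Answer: 15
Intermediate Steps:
x(y) = 1/(2*y)
H(x(-1))*7 + 15 = 0*7 + 15 = 0 + 15 = 15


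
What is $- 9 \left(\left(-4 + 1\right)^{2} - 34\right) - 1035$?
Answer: $-810$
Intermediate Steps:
$- 9 \left(\left(-4 + 1\right)^{2} - 34\right) - 1035 = - 9 \left(\left(-3\right)^{2} - 34\right) - 1035 = - 9 \left(9 - 34\right) - 1035 = \left(-9\right) \left(-25\right) - 1035 = 225 - 1035 = -810$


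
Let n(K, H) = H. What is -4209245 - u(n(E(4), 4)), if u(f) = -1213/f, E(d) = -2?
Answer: -16835767/4 ≈ -4.2089e+6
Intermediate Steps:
-4209245 - u(n(E(4), 4)) = -4209245 - (-1213)/4 = -4209245 - 1*(-1213/4) = -4209245 + 1213/4 = -16835767/4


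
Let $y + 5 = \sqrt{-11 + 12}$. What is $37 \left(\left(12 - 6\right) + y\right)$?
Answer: $74$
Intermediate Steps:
$y = -4$ ($y = -5 + \sqrt{-11 + 12} = -5 + \sqrt{1} = -5 + 1 = -4$)
$37 \left(\left(12 - 6\right) + y\right) = 37 \left(\left(12 - 6\right) - 4\right) = 37 \left(6 - 4\right) = 37 \cdot 2 = 74$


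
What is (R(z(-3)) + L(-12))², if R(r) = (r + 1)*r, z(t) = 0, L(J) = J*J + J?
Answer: 17424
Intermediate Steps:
L(J) = J + J² (L(J) = J² + J = J + J²)
R(r) = r*(1 + r) (R(r) = (1 + r)*r = r*(1 + r))
(R(z(-3)) + L(-12))² = (0*(1 + 0) - 12*(1 - 12))² = (0*1 - 12*(-11))² = (0 + 132)² = 132² = 17424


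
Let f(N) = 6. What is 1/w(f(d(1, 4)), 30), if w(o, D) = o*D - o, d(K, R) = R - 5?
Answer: 1/174 ≈ 0.0057471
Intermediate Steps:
d(K, R) = -5 + R
w(o, D) = -o + D*o (w(o, D) = D*o - o = -o + D*o)
1/w(f(d(1, 4)), 30) = 1/(6*(-1 + 30)) = 1/(6*29) = 1/174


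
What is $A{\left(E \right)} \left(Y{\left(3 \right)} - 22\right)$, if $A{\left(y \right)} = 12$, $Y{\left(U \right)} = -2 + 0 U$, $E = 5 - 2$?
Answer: $-288$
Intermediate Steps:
$E = 3$ ($E = 5 - 2 = 3$)
$Y{\left(U \right)} = -2$ ($Y{\left(U \right)} = -2 + 0 = -2$)
$A{\left(E \right)} \left(Y{\left(3 \right)} - 22\right) = 12 \left(-2 - 22\right) = 12 \left(-24\right) = -288$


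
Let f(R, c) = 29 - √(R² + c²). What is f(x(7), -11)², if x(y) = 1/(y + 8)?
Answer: (435 - √27226)²/225 ≈ 323.99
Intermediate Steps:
x(y) = 1/(8 + y)
f(x(7), -11)² = (29 - √((1/(8 + 7))² + (-11)²))² = (29 - √((1/15)² + 121))² = (29 - √(1/225 + 121))² = (29 - √(27226/225))² = (29 - √27226/15)²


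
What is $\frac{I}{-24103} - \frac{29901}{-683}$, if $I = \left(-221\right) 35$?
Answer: $\frac{725986808}{16462349} \approx 44.1$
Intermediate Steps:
$I = -7735$
$\frac{I}{-24103} - \frac{29901}{-683} = - \frac{7735}{-24103} - \frac{29901}{-683} = \left(-7735\right) \left(- \frac{1}{24103}\right) - - \frac{29901}{683} = \frac{7735}{24103} + \frac{29901}{683} = \frac{725986808}{16462349}$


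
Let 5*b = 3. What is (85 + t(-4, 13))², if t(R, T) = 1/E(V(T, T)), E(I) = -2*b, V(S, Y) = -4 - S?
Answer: 255025/36 ≈ 7084.0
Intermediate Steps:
b = ⅗ (b = (⅕)*3 = ⅗ ≈ 0.60000)
E(I) = -6/5 (E(I) = -2*⅗ = -6/5)
t(R, T) = -⅚ (t(R, T) = 1/(-6/5) = -⅚)
(85 + t(-4, 13))² = (85 - ⅚)² = (505/6)² = 255025/36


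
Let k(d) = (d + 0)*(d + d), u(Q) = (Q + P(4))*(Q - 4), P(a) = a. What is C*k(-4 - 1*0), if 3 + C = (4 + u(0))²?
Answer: 4512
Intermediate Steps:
u(Q) = (-4 + Q)*(4 + Q) (u(Q) = (Q + 4)*(Q - 4) = (4 + Q)*(-4 + Q) = (-4 + Q)*(4 + Q))
k(d) = 2*d² (k(d) = d*(2*d) = 2*d²)
C = 141 (C = -3 + (4 + (-16 + 0²))² = -3 + (4 + (-16 + 0))² = -3 + (4 - 16)² = -3 + (-12)² = -3 + 144 = 141)
C*k(-4 - 1*0) = 141*(2*(-4 - 1*0)²) = 141*(2*(-4 + 0)²) = 141*(2*(-4)²) = 141*(2*16) = 141*32 = 4512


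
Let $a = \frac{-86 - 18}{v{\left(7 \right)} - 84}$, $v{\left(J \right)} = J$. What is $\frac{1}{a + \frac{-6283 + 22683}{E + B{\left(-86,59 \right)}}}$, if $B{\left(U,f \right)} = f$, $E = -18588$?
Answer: $\frac{203819}{94888} \approx 2.148$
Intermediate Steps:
$a = \frac{104}{77}$ ($a = \frac{-86 - 18}{7 - 84} = \frac{1}{-77} \left(-104\right) = \left(- \frac{1}{77}\right) \left(-104\right) = \frac{104}{77} \approx 1.3506$)
$\frac{1}{a + \frac{-6283 + 22683}{E + B{\left(-86,59 \right)}}} = \frac{1}{\frac{104}{77} + \frac{-6283 + 22683}{-18588 + 59}} = \frac{1}{\frac{104}{77} + \frac{16400}{-18529}} = \frac{1}{\frac{104}{77} + 16400 \left(- \frac{1}{18529}\right)} = \frac{1}{\frac{104}{77} - \frac{16400}{18529}} = \frac{1}{\frac{94888}{203819}} = \frac{203819}{94888}$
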